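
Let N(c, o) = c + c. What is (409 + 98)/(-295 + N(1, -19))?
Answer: -507/293 ≈ -1.7304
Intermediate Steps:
N(c, o) = 2*c
(409 + 98)/(-295 + N(1, -19)) = (409 + 98)/(-295 + 2*1) = 507/(-295 + 2) = 507/(-293) = 507*(-1/293) = -507/293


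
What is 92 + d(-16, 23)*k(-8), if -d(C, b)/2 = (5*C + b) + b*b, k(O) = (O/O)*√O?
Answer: 92 - 1888*I*√2 ≈ 92.0 - 2670.0*I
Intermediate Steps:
k(O) = √O (k(O) = 1*√O = √O)
d(C, b) = -10*C - 2*b - 2*b² (d(C, b) = -2*((5*C + b) + b*b) = -2*((b + 5*C) + b²) = -2*(b + b² + 5*C) = -10*C - 2*b - 2*b²)
92 + d(-16, 23)*k(-8) = 92 + (-10*(-16) - 2*23 - 2*23²)*√(-8) = 92 + (160 - 46 - 2*529)*(2*I*√2) = 92 + (160 - 46 - 1058)*(2*I*√2) = 92 - 1888*I*√2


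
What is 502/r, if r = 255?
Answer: 502/255 ≈ 1.9686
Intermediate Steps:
502/r = 502/255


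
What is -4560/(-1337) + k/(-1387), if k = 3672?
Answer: 1415256/1854419 ≈ 0.76318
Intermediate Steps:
-4560/(-1337) + k/(-1387) = -4560/(-1337) + 3672/(-1387) = -4560*(-1/1337) + 3672*(-1/1387) = 4560/1337 - 3672/1387 = 1415256/1854419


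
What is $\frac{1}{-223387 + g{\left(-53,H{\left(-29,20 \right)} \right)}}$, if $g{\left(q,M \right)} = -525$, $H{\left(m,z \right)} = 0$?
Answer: $- \frac{1}{223912} \approx -4.466 \cdot 10^{-6}$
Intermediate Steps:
$\frac{1}{-223387 + g{\left(-53,H{\left(-29,20 \right)} \right)}} = \frac{1}{-223387 - 525} = \frac{1}{-223912} = - \frac{1}{223912}$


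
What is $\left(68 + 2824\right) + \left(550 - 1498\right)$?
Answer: $1944$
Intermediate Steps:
$\left(68 + 2824\right) + \left(550 - 1498\right) = 2892 - 948 = 1944$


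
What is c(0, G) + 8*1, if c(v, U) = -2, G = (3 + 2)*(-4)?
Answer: 6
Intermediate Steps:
G = -20 (G = 5*(-4) = -20)
c(0, G) + 8*1 = -2 + 8*1 = -2 + 8 = 6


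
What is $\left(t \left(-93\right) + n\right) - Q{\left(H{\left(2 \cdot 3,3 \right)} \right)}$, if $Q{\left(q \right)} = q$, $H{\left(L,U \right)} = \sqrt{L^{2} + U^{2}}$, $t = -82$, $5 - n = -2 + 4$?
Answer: $7629 - 3 \sqrt{5} \approx 7622.3$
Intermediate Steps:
$n = 3$ ($n = 5 - \left(-2 + 4\right) = 5 - 2 = 3$)
$\left(t \left(-93\right) + n\right) - Q{\left(H{\left(2 \cdot 3,3 \right)} \right)} = \left(\left(-82\right) \left(-93\right) + 3\right) - \sqrt{\left(2 \cdot 3\right)^{2} + 3^{2}} = \left(7626 + 3\right) - \sqrt{6^{2} + 9} = 7629 - \sqrt{36 + 9} = 7629 - \sqrt{45} = 7629 - 3 \sqrt{5}$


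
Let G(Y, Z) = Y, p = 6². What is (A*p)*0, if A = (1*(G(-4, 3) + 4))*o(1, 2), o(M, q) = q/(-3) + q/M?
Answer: 0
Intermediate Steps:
p = 36
o(M, q) = -q/3 + q/M (o(M, q) = q*(-⅓) + q/M = -q/3 + q/M)
A = 0 (A = (1*(-4 + 4))*(-⅓*2 + 2/1) = (1*0)*(-⅔ + 2*1) = 0*(-⅔ + 2) = 0*(4/3) = 0)
(A*p)*0 = (0*36)*0 = 0*0 = 0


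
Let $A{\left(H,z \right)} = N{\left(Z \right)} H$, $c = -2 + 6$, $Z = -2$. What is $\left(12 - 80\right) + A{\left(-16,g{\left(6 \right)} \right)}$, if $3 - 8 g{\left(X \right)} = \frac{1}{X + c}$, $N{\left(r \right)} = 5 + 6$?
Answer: $-244$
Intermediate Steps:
$N{\left(r \right)} = 11$
$c = 4$
$g{\left(X \right)} = \frac{3}{8} - \frac{1}{8 \left(4 + X\right)}$ ($g{\left(X \right)} = \frac{3}{8} - \frac{1}{8 \left(X + 4\right)} = \frac{3}{8} - \frac{1}{8 \left(4 + X\right)}$)
$A{\left(H,z \right)} = 11 H$
$\left(12 - 80\right) + A{\left(-16,g{\left(6 \right)} \right)} = \left(12 - 80\right) + 11 \left(-16\right) = \left(12 - 80\right) - 176 = -68 - 176 = -244$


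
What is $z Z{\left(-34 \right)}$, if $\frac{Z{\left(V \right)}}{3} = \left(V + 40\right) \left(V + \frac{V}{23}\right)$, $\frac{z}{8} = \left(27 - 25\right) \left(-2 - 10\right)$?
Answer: $\frac{2820096}{23} \approx 1.2261 \cdot 10^{5}$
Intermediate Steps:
$z = -192$ ($z = 8 \left(27 - 25\right) \left(-2 - 10\right) = 8 \cdot 2 \left(-12\right) = 8 \left(-24\right) = -192$)
$Z{\left(V \right)} = \frac{72 V \left(40 + V\right)}{23}$ ($Z{\left(V \right)} = 3 \left(V + 40\right) \left(V + \frac{V}{23}\right) = 3 \left(40 + V\right) \left(V + V \frac{1}{23}\right) = 3 \left(40 + V\right) \left(V + \frac{V}{23}\right) = 3 \left(40 + V\right) \frac{24 V}{23} = 3 \frac{24 V \left(40 + V\right)}{23} = \frac{72 V \left(40 + V\right)}{23}$)
$z Z{\left(-34 \right)} = - 192 \cdot \frac{72}{23} \left(-34\right) \left(40 - 34\right) = - 192 \cdot \frac{72}{23} \left(-34\right) 6 = \left(-192\right) \left(- \frac{14688}{23}\right) = \frac{2820096}{23}$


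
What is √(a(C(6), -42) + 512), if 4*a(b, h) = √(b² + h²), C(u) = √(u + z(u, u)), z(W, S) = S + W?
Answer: √(2048 + 9*√22)/2 ≈ 22.859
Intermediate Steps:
C(u) = √3*√u (C(u) = √(u + (u + u)) = √(u + 2*u) = √(3*u) = √3*√u)
a(b, h) = √(b² + h²)/4
√(a(C(6), -42) + 512) = √(√((√3*√6)² + (-42)²)/4 + 512) = √(√((3*√2)² + 1764)/4 + 512) = √(√(18 + 1764)/4 + 512) = √(√1782/4 + 512) = √((9*√22)/4 + 512) = √(9*√22/4 + 512) = √(512 + 9*√22/4)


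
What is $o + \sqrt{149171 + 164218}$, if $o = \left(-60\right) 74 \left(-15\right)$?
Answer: $66600 + 9 \sqrt{3869} \approx 67160.0$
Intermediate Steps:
$o = 66600$ ($o = \left(-4440\right) \left(-15\right) = 66600$)
$o + \sqrt{149171 + 164218} = 66600 + \sqrt{149171 + 164218} = 66600 + \sqrt{313389} = 66600 + 9 \sqrt{3869}$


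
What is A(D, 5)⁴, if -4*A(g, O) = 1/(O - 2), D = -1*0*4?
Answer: 1/20736 ≈ 4.8225e-5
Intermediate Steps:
D = 0 (D = 0*4 = 0)
A(g, O) = -1/(4*(-2 + O)) (A(g, O) = -1/(4*(O - 2)) = -1/(4*(-2 + O)))
A(D, 5)⁴ = (-1/(-8 + 4*5))⁴ = (-1/(-8 + 20))⁴ = (-1/12)⁴ = 1/20736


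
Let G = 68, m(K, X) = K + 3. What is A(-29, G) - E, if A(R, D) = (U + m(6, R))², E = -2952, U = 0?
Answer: 3033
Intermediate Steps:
m(K, X) = 3 + K
A(R, D) = 81 (A(R, D) = (0 + (3 + 6))² = (0 + 9)² = 9² = 81)
A(-29, G) - E = 81 - 1*(-2952) = 81 + 2952 = 3033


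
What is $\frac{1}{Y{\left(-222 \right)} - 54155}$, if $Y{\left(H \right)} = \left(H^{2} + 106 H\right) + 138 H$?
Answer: $- \frac{1}{59039} \approx -1.6938 \cdot 10^{-5}$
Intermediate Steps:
$Y{\left(H \right)} = H^{2} + 244 H$
$\frac{1}{Y{\left(-222 \right)} - 54155} = \frac{1}{- 222 \left(244 - 222\right) - 54155} = \frac{1}{\left(-222\right) 22 - 54155} = \frac{1}{-4884 - 54155} = \frac{1}{-59039} = - \frac{1}{59039}$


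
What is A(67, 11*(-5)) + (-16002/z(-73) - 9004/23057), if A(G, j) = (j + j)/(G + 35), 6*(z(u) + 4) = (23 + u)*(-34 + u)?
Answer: -61050495199/3131440341 ≈ -19.496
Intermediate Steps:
z(u) = -4 + (-34 + u)*(23 + u)/6 (z(u) = -4 + ((23 + u)*(-34 + u))/6 = -4 + ((-34 + u)*(23 + u))/6 = -4 + (-34 + u)*(23 + u)/6)
A(G, j) = 2*j/(35 + G) (A(G, j) = (2*j)/(35 + G) = 2*j/(35 + G))
A(67, 11*(-5)) + (-16002/z(-73) - 9004/23057) = 2*(11*(-5))/(35 + 67) + (-16002/(-403/3 - 11/6*(-73) + (⅙)*(-73)²) - 9004/23057) = 2*(-55)/102 + (-16002/(-403/3 + 803/6 + (⅙)*5329) - 9004*1/23057) = 2*(-55)*(1/102) + (-16002/(-403/3 + 803/6 + 5329/6) - 9004/23057) = -55/51 + (-16002/2663/3 - 9004/23057) = -55/51 + (-16002*3/2663 - 9004/23057) = -55/51 + (-48006/2663 - 9004/23057) = -55/51 - 1130851994/61400791 = -61050495199/3131440341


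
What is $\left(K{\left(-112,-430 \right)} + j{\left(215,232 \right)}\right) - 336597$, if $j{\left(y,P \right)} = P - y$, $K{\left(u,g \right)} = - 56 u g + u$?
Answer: $-3033652$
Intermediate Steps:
$K{\left(u,g \right)} = u - 56 g u$ ($K{\left(u,g \right)} = - 56 g u + u = u - 56 g u$)
$\left(K{\left(-112,-430 \right)} + j{\left(215,232 \right)}\right) - 336597 = \left(- 112 \left(1 - -24080\right) + \left(232 - 215\right)\right) - 336597 = \left(- 112 \left(1 + 24080\right) + \left(232 - 215\right)\right) - 336597 = \left(\left(-112\right) 24081 + 17\right) - 336597 = \left(-2697072 + 17\right) - 336597 = -2697055 - 336597 = -3033652$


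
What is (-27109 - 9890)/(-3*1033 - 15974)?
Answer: 36999/19073 ≈ 1.9399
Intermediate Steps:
(-27109 - 9890)/(-3*1033 - 15974) = -36999/(-3099 - 15974) = -36999/(-19073) = -36999*(-1/19073) = 36999/19073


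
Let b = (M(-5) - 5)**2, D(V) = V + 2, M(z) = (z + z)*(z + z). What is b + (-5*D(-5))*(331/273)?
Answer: 822930/91 ≈ 9043.2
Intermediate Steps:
M(z) = 4*z**2 (M(z) = (2*z)*(2*z) = 4*z**2)
D(V) = 2 + V
b = 9025 (b = (4*(-5)**2 - 5)**2 = (4*25 - 5)**2 = (100 - 5)**2 = 95**2 = 9025)
b + (-5*D(-5))*(331/273) = 9025 + (-5*(2 - 5))*(331/273) = 9025 + (-5*(-3))*(331*(1/273)) = 9025 + 15*(331/273) = 9025 + 1655/91 = 822930/91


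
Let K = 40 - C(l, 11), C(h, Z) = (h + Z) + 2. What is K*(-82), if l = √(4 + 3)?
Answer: -2214 + 82*√7 ≈ -1997.0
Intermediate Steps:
l = √7 ≈ 2.6458
C(h, Z) = 2 + Z + h (C(h, Z) = (Z + h) + 2 = 2 + Z + h)
K = 27 - √7 (K = 40 - (2 + 11 + √7) = 40 - (13 + √7) = 40 + (-13 - √7) = 27 - √7 ≈ 24.354)
K*(-82) = (27 - √7)*(-82) = -2214 + 82*√7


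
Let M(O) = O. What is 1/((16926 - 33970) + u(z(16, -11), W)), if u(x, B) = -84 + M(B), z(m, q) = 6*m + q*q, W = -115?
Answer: -1/17243 ≈ -5.7995e-5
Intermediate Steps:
z(m, q) = q**2 + 6*m (z(m, q) = 6*m + q**2 = q**2 + 6*m)
u(x, B) = -84 + B
1/((16926 - 33970) + u(z(16, -11), W)) = 1/((16926 - 33970) + (-84 - 115)) = 1/(-17044 - 199) = 1/(-17243) = -1/17243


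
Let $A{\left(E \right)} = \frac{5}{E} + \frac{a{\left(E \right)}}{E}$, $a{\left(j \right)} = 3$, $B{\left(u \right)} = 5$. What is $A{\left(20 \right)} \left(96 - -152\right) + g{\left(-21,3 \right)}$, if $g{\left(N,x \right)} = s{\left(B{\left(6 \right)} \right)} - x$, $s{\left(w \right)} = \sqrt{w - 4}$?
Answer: $\frac{486}{5} \approx 97.2$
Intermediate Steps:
$s{\left(w \right)} = \sqrt{-4 + w}$
$A{\left(E \right)} = \frac{8}{E}$ ($A{\left(E \right)} = \frac{5}{E} + \frac{3}{E} = \frac{8}{E}$)
$g{\left(N,x \right)} = 1 - x$ ($g{\left(N,x \right)} = \sqrt{-4 + 5} - x = \sqrt{1} - x = 1 - x$)
$A{\left(20 \right)} \left(96 - -152\right) + g{\left(-21,3 \right)} = \frac{8}{20} \left(96 - -152\right) + \left(1 - 3\right) = 8 \cdot \frac{1}{20} \left(96 + 152\right) + \left(1 - 3\right) = \frac{2}{5} \cdot 248 - 2 = \frac{496}{5} - 2 = \frac{486}{5}$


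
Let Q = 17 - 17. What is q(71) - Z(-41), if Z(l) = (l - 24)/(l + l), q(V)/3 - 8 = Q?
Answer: 1903/82 ≈ 23.207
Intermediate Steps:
Q = 0
q(V) = 24 (q(V) = 24 + 3*0 = 24 + 0 = 24)
Z(l) = (-24 + l)/(2*l) (Z(l) = (-24 + l)/((2*l)) = (-24 + l)*(1/(2*l)) = (-24 + l)/(2*l))
q(71) - Z(-41) = 24 - (-24 - 41)/(2*(-41)) = 24 - (-1)*(-65)/(2*41) = 24 - 1*65/82 = 24 - 65/82 = 1903/82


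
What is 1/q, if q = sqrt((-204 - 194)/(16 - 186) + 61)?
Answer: sqrt(114410)/2692 ≈ 0.12565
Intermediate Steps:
q = 2*sqrt(114410)/85 (q = sqrt(-398/(-170) + 61) = sqrt(-398*(-1/170) + 61) = sqrt(199/85 + 61) = sqrt(5384/85) = 2*sqrt(114410)/85 ≈ 7.9587)
1/q = 1/(2*sqrt(114410)/85) = sqrt(114410)/2692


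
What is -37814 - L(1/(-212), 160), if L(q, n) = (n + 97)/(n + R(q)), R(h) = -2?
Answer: -5974869/158 ≈ -37816.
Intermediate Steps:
L(q, n) = (97 + n)/(-2 + n) (L(q, n) = (n + 97)/(n - 2) = (97 + n)/(-2 + n))
-37814 - L(1/(-212), 160) = -37814 - (97 + 160)/(-2 + 160) = -37814 - 257/158 = -5974869/158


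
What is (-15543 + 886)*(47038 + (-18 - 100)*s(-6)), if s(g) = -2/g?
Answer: -2066578372/3 ≈ -6.8886e+8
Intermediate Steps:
(-15543 + 886)*(47038 + (-18 - 100)*s(-6)) = (-15543 + 886)*(47038 + (-18 - 100)*(-2/(-6))) = -14657*(47038 - (-236)*(-1)/6) = -14657*(47038 - 118*1/3) = -14657*(47038 - 118/3) = -14657*140996/3 = -2066578372/3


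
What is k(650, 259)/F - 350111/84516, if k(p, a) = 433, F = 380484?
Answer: -5548959929/1339874406 ≈ -4.1414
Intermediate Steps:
k(650, 259)/F - 350111/84516 = 433/380484 - 350111/84516 = -5548959929/1339874406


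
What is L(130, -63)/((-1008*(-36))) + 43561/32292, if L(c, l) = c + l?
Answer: 14656529/10850112 ≈ 1.3508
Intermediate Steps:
L(130, -63)/((-1008*(-36))) + 43561/32292 = (130 - 63)/((-1008*(-36))) + 43561/32292 = 67/36288 + 43561*(1/32292) = 67*(1/36288) + 43561/32292 = 67/36288 + 43561/32292 = 14656529/10850112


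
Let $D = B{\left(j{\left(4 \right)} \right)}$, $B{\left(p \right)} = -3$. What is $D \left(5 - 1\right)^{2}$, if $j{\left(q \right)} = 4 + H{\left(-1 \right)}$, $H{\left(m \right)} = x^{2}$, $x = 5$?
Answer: $-48$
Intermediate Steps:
$H{\left(m \right)} = 25$ ($H{\left(m \right)} = 5^{2} = 25$)
$j{\left(q \right)} = 29$ ($j{\left(q \right)} = 4 + 25 = 29$)
$D = -3$
$D \left(5 - 1\right)^{2} = - 3 \left(5 - 1\right)^{2} = - 3 \cdot 4^{2} = \left(-3\right) 16 = -48$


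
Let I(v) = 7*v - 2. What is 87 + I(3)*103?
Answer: 2044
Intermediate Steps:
I(v) = -2 + 7*v
87 + I(3)*103 = 87 + (-2 + 7*3)*103 = 87 + (-2 + 21)*103 = 87 + 19*103 = 87 + 1957 = 2044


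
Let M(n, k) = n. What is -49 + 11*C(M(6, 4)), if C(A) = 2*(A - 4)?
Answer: -5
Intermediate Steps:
C(A) = -8 + 2*A (C(A) = 2*(-4 + A) = -8 + 2*A)
-49 + 11*C(M(6, 4)) = -49 + 11*(-8 + 2*6) = -49 + 11*(-8 + 12) = -49 + 11*4 = -49 + 44 = -5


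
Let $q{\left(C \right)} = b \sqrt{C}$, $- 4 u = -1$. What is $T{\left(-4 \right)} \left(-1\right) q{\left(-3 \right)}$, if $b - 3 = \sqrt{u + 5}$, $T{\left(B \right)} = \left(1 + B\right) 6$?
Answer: $9 i \sqrt{3} \left(6 + \sqrt{21}\right) \approx 164.97 i$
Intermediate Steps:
$u = \frac{1}{4}$ ($u = \left(- \frac{1}{4}\right) \left(-1\right) = \frac{1}{4} \approx 0.25$)
$T{\left(B \right)} = 6 + 6 B$
$b = 3 + \frac{\sqrt{21}}{2}$ ($b = 3 + \sqrt{\frac{1}{4} + 5} = 3 + \sqrt{\frac{21}{4}} = 3 + \frac{\sqrt{21}}{2} \approx 5.2913$)
$q{\left(C \right)} = \sqrt{C} \left(3 + \frac{\sqrt{21}}{2}\right)$ ($q{\left(C \right)} = \left(3 + \frac{\sqrt{21}}{2}\right) \sqrt{C} = \sqrt{C} \left(3 + \frac{\sqrt{21}}{2}\right)$)
$T{\left(-4 \right)} \left(-1\right) q{\left(-3 \right)} = \left(6 + 6 \left(-4\right)\right) \left(-1\right) \frac{\sqrt{-3} \left(6 + \sqrt{21}\right)}{2} = \left(6 - 24\right) \left(-1\right) \frac{i \sqrt{3} \left(6 + \sqrt{21}\right)}{2} = \left(-18\right) \left(-1\right) \frac{i \sqrt{3} \left(6 + \sqrt{21}\right)}{2} = 18 \frac{i \sqrt{3} \left(6 + \sqrt{21}\right)}{2} = 9 i \sqrt{3} \left(6 + \sqrt{21}\right)$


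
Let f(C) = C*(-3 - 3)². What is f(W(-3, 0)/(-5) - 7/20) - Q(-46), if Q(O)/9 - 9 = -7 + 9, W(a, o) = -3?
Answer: -90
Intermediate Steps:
Q(O) = 99 (Q(O) = 81 + 9*(-7 + 9) = 81 + 9*2 = 81 + 18 = 99)
f(C) = 36*C (f(C) = C*(-6)² = C*36 = 36*C)
f(W(-3, 0)/(-5) - 7/20) - Q(-46) = 36*(-3/(-5) - 7/20) - 1*99 = 36*(-3*(-⅕) - 7*1/20) - 99 = 36*(⅗ - 7/20) - 99 = 36*(¼) - 99 = 9 - 99 = -90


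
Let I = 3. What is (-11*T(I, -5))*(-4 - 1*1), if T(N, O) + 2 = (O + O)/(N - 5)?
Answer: 165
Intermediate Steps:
T(N, O) = -2 + 2*O/(-5 + N) (T(N, O) = -2 + (O + O)/(N - 5) = -2 + (2*O)/(-5 + N) = -2 + 2*O/(-5 + N))
(-11*T(I, -5))*(-4 - 1*1) = (-22*(5 - 5 - 1*3)/(-5 + 3))*(-4 - 1*1) = (-22*(5 - 5 - 3)/(-2))*(-4 - 1) = -22*(-1)*(-3)/2*(-5) = -11*3*(-5) = -33*(-5) = 165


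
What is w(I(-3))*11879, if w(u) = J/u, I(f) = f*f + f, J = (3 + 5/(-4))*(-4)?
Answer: -83153/6 ≈ -13859.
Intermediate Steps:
J = -7 (J = (3 + 5*(-1/4))*(-4) = (3 - 5/4)*(-4) = (7/4)*(-4) = -7)
I(f) = f + f**2 (I(f) = f**2 + f = f + f**2)
w(u) = -7/u
w(I(-3))*11879 = -7*(-1/(3*(1 - 3)))*11879 = -7/((-3*(-2)))*11879 = -7/6*11879 = -83153/6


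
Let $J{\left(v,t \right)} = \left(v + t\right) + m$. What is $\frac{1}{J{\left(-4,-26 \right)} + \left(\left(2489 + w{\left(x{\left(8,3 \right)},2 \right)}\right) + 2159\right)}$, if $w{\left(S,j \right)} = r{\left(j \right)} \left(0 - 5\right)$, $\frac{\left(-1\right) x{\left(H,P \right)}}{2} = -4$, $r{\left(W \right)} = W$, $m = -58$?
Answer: $\frac{1}{4550} \approx 0.00021978$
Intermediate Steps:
$x{\left(H,P \right)} = 8$ ($x{\left(H,P \right)} = \left(-2\right) \left(-4\right) = 8$)
$J{\left(v,t \right)} = -58 + t + v$ ($J{\left(v,t \right)} = \left(v + t\right) - 58 = \left(t + v\right) - 58 = -58 + t + v$)
$w{\left(S,j \right)} = - 5 j$ ($w{\left(S,j \right)} = j \left(0 - 5\right) = j \left(-5\right) = - 5 j$)
$\frac{1}{J{\left(-4,-26 \right)} + \left(\left(2489 + w{\left(x{\left(8,3 \right)},2 \right)}\right) + 2159\right)} = \frac{1}{\left(-58 - 26 - 4\right) + \left(\left(2489 - 10\right) + 2159\right)} = \frac{1}{-88 + \left(\left(2489 - 10\right) + 2159\right)} = \frac{1}{-88 + \left(2479 + 2159\right)} = \frac{1}{-88 + 4638} = \frac{1}{4550}$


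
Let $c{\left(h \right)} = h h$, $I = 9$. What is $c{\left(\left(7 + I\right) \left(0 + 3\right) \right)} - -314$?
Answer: $2618$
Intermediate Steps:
$c{\left(h \right)} = h^{2}$
$c{\left(\left(7 + I\right) \left(0 + 3\right) \right)} - -314 = \left(\left(7 + 9\right) \left(0 + 3\right)\right)^{2} - -314 = \left(16 \cdot 3\right)^{2} + 314 = 48^{2} + 314 = 2304 + 314 = 2618$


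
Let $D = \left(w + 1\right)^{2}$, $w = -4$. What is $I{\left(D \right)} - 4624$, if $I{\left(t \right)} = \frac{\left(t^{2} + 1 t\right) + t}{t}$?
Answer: $-4613$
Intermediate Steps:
$D = 9$ ($D = \left(-4 + 1\right)^{2} = \left(-3\right)^{2} = 9$)
$I{\left(t \right)} = \frac{t^{2} + 2 t}{t}$ ($I{\left(t \right)} = \frac{\left(t^{2} + t\right) + t}{t} = \frac{\left(t + t^{2}\right) + t}{t} = \frac{t^{2} + 2 t}{t}$)
$I{\left(D \right)} - 4624 = \left(2 + 9\right) - 4624 = 11 - 4624 = -4613$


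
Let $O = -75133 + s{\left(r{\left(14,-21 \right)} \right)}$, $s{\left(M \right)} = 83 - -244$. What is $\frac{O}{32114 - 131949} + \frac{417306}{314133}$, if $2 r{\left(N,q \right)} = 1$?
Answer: $\frac{21720259236}{10453822685} \approx 2.0777$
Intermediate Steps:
$r{\left(N,q \right)} = \frac{1}{2}$ ($r{\left(N,q \right)} = \frac{1}{2} \cdot 1 = \frac{1}{2}$)
$s{\left(M \right)} = 327$ ($s{\left(M \right)} = 83 + 244 = 327$)
$O = -74806$ ($O = -75133 + 327 = -74806$)
$\frac{O}{32114 - 131949} + \frac{417306}{314133} = - \frac{74806}{32114 - 131949} + \frac{417306}{314133} = - \frac{74806}{32114 - 131949} + 417306 \cdot \frac{1}{314133} = - \frac{74806}{-99835} + \frac{139102}{104711} = \left(-74806\right) \left(- \frac{1}{99835}\right) + \frac{139102}{104711} = \frac{74806}{99835} + \frac{139102}{104711} = \frac{21720259236}{10453822685}$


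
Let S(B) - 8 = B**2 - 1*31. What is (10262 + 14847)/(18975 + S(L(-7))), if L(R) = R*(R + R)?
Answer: 25109/28556 ≈ 0.87929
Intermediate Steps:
L(R) = 2*R**2 (L(R) = R*(2*R) = 2*R**2)
S(B) = -23 + B**2 (S(B) = 8 + (B**2 - 1*31) = 8 + (B**2 - 31) = 8 + (-31 + B**2) = -23 + B**2)
(10262 + 14847)/(18975 + S(L(-7))) = (10262 + 14847)/(18975 + (-23 + (2*(-7)**2)**2)) = 25109/(18975 + (-23 + (2*49)**2)) = 25109/(18975 + (-23 + 98**2)) = 25109/(18975 + (-23 + 9604)) = 25109/(18975 + 9581) = 25109/28556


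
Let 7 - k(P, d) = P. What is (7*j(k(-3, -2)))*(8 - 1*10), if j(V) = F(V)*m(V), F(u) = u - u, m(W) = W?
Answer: 0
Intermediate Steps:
k(P, d) = 7 - P
F(u) = 0
j(V) = 0 (j(V) = 0*V = 0)
(7*j(k(-3, -2)))*(8 - 1*10) = (7*0)*(8 - 1*10) = 0*(8 - 10) = 0*(-2) = 0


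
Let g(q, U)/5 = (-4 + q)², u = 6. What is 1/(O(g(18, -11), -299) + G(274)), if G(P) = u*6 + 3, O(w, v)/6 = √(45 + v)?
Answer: 13/3555 - 2*I*√254/3555 ≈ 0.0036568 - 0.0089662*I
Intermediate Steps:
g(q, U) = 5*(-4 + q)²
O(w, v) = 6*√(45 + v)
G(P) = 39 (G(P) = 6*6 + 3 = 36 + 3 = 39)
1/(O(g(18, -11), -299) + G(274)) = 1/(6*√(45 - 299) + 39) = 1/(6*√(-254) + 39) = 1/(6*(I*√254) + 39) = 1/(6*I*√254 + 39) = 1/(39 + 6*I*√254)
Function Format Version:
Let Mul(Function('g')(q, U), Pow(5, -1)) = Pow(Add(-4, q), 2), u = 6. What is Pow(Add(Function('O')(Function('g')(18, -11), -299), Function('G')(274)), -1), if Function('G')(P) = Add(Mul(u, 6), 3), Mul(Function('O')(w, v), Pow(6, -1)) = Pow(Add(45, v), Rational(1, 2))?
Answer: Add(Rational(13, 3555), Mul(Rational(-2, 3555), I, Pow(254, Rational(1, 2)))) ≈ Add(0.0036568, Mul(-0.0089662, I))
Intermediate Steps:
Function('g')(q, U) = Mul(5, Pow(Add(-4, q), 2))
Function('O')(w, v) = Mul(6, Pow(Add(45, v), Rational(1, 2)))
Function('G')(P) = 39 (Function('G')(P) = Add(Mul(6, 6), 3) = Add(36, 3) = 39)
Pow(Add(Function('O')(Function('g')(18, -11), -299), Function('G')(274)), -1) = Pow(Add(Mul(6, Pow(Add(45, -299), Rational(1, 2))), 39), -1) = Pow(Add(Mul(6, Pow(-254, Rational(1, 2))), 39), -1) = Pow(Add(Mul(6, Mul(I, Pow(254, Rational(1, 2)))), 39), -1) = Pow(Add(Mul(6, I, Pow(254, Rational(1, 2))), 39), -1) = Pow(Add(39, Mul(6, I, Pow(254, Rational(1, 2)))), -1)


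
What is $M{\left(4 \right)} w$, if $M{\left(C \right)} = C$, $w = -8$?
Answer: $-32$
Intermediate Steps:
$M{\left(4 \right)} w = 4 \left(-8\right) = -32$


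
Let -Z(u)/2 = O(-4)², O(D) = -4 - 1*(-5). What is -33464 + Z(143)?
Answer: -33466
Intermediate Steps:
O(D) = 1 (O(D) = -4 + 5 = 1)
Z(u) = -2 (Z(u) = -2*1² = -2*1 = -2)
-33464 + Z(143) = -33464 - 2 = -33466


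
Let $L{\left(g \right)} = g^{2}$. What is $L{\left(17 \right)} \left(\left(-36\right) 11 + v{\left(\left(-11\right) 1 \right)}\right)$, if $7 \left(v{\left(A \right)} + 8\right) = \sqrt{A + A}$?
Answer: $-116756 + \frac{289 i \sqrt{22}}{7} \approx -1.1676 \cdot 10^{5} + 193.65 i$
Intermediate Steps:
$v{\left(A \right)} = -8 + \frac{\sqrt{2} \sqrt{A}}{7}$ ($v{\left(A \right)} = -8 + \frac{\sqrt{A + A}}{7} = -8 + \frac{\sqrt{2 A}}{7} = -8 + \frac{\sqrt{2} \sqrt{A}}{7}$)
$L{\left(17 \right)} \left(\left(-36\right) 11 + v{\left(\left(-11\right) 1 \right)}\right) = 17^{2} \left(\left(-36\right) 11 - \left(8 - \frac{\sqrt{2} \sqrt{\left(-11\right) 1}}{7}\right)\right) = 289 \left(-396 - \left(8 - \frac{\sqrt{2} \sqrt{-11}}{7}\right)\right) = 289 \left(-396 - \left(8 - \frac{\sqrt{2} i \sqrt{11}}{7}\right)\right) = 289 \left(-396 - \left(8 - \frac{i \sqrt{22}}{7}\right)\right) = 289 \left(-404 + \frac{i \sqrt{22}}{7}\right) = -116756 + \frac{289 i \sqrt{22}}{7}$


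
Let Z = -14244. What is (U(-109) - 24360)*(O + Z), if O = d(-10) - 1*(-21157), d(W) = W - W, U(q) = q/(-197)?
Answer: -33174180443/197 ≈ -1.6840e+8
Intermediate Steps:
U(q) = -q/197 (U(q) = q*(-1/197) = -q/197)
d(W) = 0
O = 21157 (O = 0 - 1*(-21157) = 0 + 21157 = 21157)
(U(-109) - 24360)*(O + Z) = (-1/197*(-109) - 24360)*(21157 - 14244) = (109/197 - 24360)*6913 = -4798811/197*6913 = -33174180443/197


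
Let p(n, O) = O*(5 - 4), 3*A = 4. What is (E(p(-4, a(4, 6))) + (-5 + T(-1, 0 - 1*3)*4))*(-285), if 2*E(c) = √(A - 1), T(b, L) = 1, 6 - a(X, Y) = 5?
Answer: 285 - 95*√3/2 ≈ 202.73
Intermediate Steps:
A = 4/3 (A = (⅓)*4 = 4/3 ≈ 1.3333)
a(X, Y) = 1 (a(X, Y) = 6 - 1*5 = 6 - 5 = 1)
p(n, O) = O (p(n, O) = O*1 = O)
E(c) = √3/6 (E(c) = √(4/3 - 1)/2 = √(⅓)/2 = (√3/3)/2 = √3/6)
(E(p(-4, a(4, 6))) + (-5 + T(-1, 0 - 1*3)*4))*(-285) = (√3/6 + (-5 + 1*4))*(-285) = (√3/6 + (-5 + 4))*(-285) = (√3/6 - 1)*(-285) = (-1 + √3/6)*(-285) = 285 - 95*√3/2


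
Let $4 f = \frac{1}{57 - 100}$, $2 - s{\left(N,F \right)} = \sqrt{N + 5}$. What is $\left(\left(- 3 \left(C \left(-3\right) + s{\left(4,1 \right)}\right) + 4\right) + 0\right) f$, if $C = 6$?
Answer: $- \frac{61}{172} \approx -0.35465$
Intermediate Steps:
$s{\left(N,F \right)} = 2 - \sqrt{5 + N}$ ($s{\left(N,F \right)} = 2 - \sqrt{N + 5} = 2 - \sqrt{5 + N}$)
$f = - \frac{1}{172}$ ($f = \frac{1}{4 \left(57 - 100\right)} = \frac{1}{4 \left(-43\right)} = \frac{1}{4} \left(- \frac{1}{43}\right) = - \frac{1}{172} \approx -0.005814$)
$\left(\left(- 3 \left(C \left(-3\right) + s{\left(4,1 \right)}\right) + 4\right) + 0\right) f = \left(\left(- 3 \left(6 \left(-3\right) + \left(2 - \sqrt{5 + 4}\right)\right) + 4\right) + 0\right) \left(- \frac{1}{172}\right) = \left(\left(- 3 \left(-18 + \left(2 - \sqrt{9}\right)\right) + 4\right) + 0\right) \left(- \frac{1}{172}\right) = \left(\left(- 3 \left(-18 + \left(2 - 3\right)\right) + 4\right) + 0\right) \left(- \frac{1}{172}\right) = \left(\left(- 3 \left(-18 - 1\right) + 4\right) + 0\right) \left(- \frac{1}{172}\right) = \left(\left(\left(-3\right) \left(-19\right) + 4\right) + 0\right) \left(- \frac{1}{172}\right) = \left(\left(57 + 4\right) + 0\right) \left(- \frac{1}{172}\right) = \left(61 + 0\right) \left(- \frac{1}{172}\right) = 61 \left(- \frac{1}{172}\right) = - \frac{61}{172}$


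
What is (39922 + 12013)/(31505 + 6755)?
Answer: 10387/7652 ≈ 1.3574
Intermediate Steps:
(39922 + 12013)/(31505 + 6755) = 51935/38260 = 51935*(1/38260) = 10387/7652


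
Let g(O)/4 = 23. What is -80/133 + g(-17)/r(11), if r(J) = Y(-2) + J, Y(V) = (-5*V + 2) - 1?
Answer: 5238/1463 ≈ 3.5803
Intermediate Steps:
g(O) = 92 (g(O) = 4*23 = 92)
Y(V) = 1 - 5*V (Y(V) = (2 - 5*V) - 1 = 1 - 5*V)
r(J) = 11 + J (r(J) = (1 - 5*(-2)) + J = (1 + 10) + J = 11 + J)
-80/133 + g(-17)/r(11) = -80/133 + 92/(11 + 11) = -80*1/133 + 92/22 = -80/133 + 92*(1/22) = -80/133 + 46/11 = 5238/1463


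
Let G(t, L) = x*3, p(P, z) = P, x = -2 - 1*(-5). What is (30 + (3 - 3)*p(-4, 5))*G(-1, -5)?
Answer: 270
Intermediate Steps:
x = 3 (x = -2 + 5 = 3)
G(t, L) = 9 (G(t, L) = 3*3 = 9)
(30 + (3 - 3)*p(-4, 5))*G(-1, -5) = (30 + (3 - 3)*(-4))*9 = (30 + 0*(-4))*9 = (30 + 0)*9 = 30*9 = 270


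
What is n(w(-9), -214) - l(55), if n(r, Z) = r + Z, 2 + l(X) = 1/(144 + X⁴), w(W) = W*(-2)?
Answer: -1775249187/9150769 ≈ -194.00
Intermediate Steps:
w(W) = -2*W
l(X) = -2 + 1/(144 + X⁴)
n(r, Z) = Z + r
n(w(-9), -214) - l(55) = (-214 - 2*(-9)) - (-287 - 2*55⁴)/(144 + 55⁴) = (-214 + 18) - (-287 - 2*9150625)/(144 + 9150625) = -196 - (-287 - 18301250)/9150769 = -196 - (-18301537)/9150769 = -196 - 1*(-18301537/9150769) = -196 + 18301537/9150769 = -1775249187/9150769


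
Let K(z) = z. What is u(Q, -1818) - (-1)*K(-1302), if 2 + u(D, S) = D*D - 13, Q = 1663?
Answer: 2764252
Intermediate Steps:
u(D, S) = -15 + D**2 (u(D, S) = -2 + (D*D - 13) = -2 + (D**2 - 13) = -2 + (-13 + D**2) = -15 + D**2)
u(Q, -1818) - (-1)*K(-1302) = (-15 + 1663**2) - (-1)*(-1302) = (-15 + 2765569) - 1*1302 = 2765554 - 1302 = 2764252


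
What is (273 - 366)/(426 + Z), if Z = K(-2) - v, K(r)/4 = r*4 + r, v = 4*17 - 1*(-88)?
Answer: -93/230 ≈ -0.40435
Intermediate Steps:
v = 156 (v = 68 + 88 = 156)
K(r) = 20*r (K(r) = 4*(r*4 + r) = 4*(4*r + r) = 4*(5*r) = 20*r)
Z = -196 (Z = 20*(-2) - 1*156 = -40 - 156 = -196)
(273 - 366)/(426 + Z) = (273 - 366)/(426 - 196) = -93/230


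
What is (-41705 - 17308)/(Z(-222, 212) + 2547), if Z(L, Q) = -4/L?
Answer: -6550443/282719 ≈ -23.169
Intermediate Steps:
(-41705 - 17308)/(Z(-222, 212) + 2547) = (-41705 - 17308)/(-4/(-222) + 2547) = -59013/(-4*(-1/222) + 2547) = -59013/(2/111 + 2547) = -59013/282719/111 = -59013*111/282719 = -6550443/282719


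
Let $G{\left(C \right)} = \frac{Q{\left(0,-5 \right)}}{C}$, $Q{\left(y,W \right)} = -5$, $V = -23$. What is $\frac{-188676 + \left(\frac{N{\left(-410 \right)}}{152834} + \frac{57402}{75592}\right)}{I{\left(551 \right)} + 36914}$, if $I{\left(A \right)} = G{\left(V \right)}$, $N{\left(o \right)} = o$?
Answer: $- \frac{1139425393303235}{222928010745924} \approx -5.1112$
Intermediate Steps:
$G{\left(C \right)} = - \frac{5}{C}$
$I{\left(A \right)} = \frac{5}{23}$ ($I{\left(A \right)} = - \frac{5}{-23} = \left(-5\right) \left(- \frac{1}{23}\right) = \frac{5}{23}$)
$\frac{-188676 + \left(\frac{N{\left(-410 \right)}}{152834} + \frac{57402}{75592}\right)}{I{\left(551 \right)} + 36914} = \frac{-188676 + \left(- \frac{410}{152834} + \frac{57402}{75592}\right)}{\frac{5}{23} + 36914} = \frac{-188676 + \left(\left(-410\right) \frac{1}{152834} + 57402 \cdot \frac{1}{75592}\right)}{\frac{849027}{23}} = \left(-188676 + \left(- \frac{205}{76417} + \frac{28701}{37796}\right)\right) \frac{23}{849027} = \left(-188676 + \frac{198681467}{262568812}\right) \frac{23}{849027} = \left(- \frac{49540234491445}{262568812}\right) \frac{23}{849027} = - \frac{1139425393303235}{222928010745924}$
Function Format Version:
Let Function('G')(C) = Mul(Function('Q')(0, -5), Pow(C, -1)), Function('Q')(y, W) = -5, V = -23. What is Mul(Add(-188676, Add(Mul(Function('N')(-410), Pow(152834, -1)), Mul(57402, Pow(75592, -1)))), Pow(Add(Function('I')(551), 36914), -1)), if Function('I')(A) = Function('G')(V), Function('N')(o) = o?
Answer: Rational(-1139425393303235, 222928010745924) ≈ -5.1112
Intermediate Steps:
Function('G')(C) = Mul(-5, Pow(C, -1))
Function('I')(A) = Rational(5, 23) (Function('I')(A) = Mul(-5, Pow(-23, -1)) = Mul(-5, Rational(-1, 23)) = Rational(5, 23))
Mul(Add(-188676, Add(Mul(Function('N')(-410), Pow(152834, -1)), Mul(57402, Pow(75592, -1)))), Pow(Add(Function('I')(551), 36914), -1)) = Mul(Add(-188676, Add(Mul(-410, Pow(152834, -1)), Mul(57402, Pow(75592, -1)))), Pow(Add(Rational(5, 23), 36914), -1)) = Mul(Add(-188676, Add(Mul(-410, Rational(1, 152834)), Mul(57402, Rational(1, 75592)))), Pow(Rational(849027, 23), -1)) = Mul(Add(-188676, Add(Rational(-205, 76417), Rational(28701, 37796))), Rational(23, 849027)) = Mul(Add(-188676, Rational(198681467, 262568812)), Rational(23, 849027)) = Mul(Rational(-49540234491445, 262568812), Rational(23, 849027)) = Rational(-1139425393303235, 222928010745924)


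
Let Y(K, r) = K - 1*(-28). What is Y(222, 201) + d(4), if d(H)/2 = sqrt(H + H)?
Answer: 250 + 4*sqrt(2) ≈ 255.66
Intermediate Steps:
Y(K, r) = 28 + K (Y(K, r) = K + 28 = 28 + K)
d(H) = 2*sqrt(2)*sqrt(H) (d(H) = 2*sqrt(H + H) = 2*sqrt(2*H) = 2*(sqrt(2)*sqrt(H)) = 2*sqrt(2)*sqrt(H))
Y(222, 201) + d(4) = (28 + 222) + 2*sqrt(2)*sqrt(4) = 250 + 2*sqrt(2)*2 = 250 + 4*sqrt(2)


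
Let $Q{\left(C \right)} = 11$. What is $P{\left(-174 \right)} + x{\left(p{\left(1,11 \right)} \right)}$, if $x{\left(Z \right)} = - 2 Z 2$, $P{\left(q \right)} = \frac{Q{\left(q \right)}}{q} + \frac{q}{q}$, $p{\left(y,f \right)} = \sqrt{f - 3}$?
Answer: $\frac{163}{174} - 8 \sqrt{2} \approx -10.377$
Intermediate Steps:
$p{\left(y,f \right)} = \sqrt{-3 + f}$
$P{\left(q \right)} = 1 + \frac{11}{q}$ ($P{\left(q \right)} = \frac{11}{q} + \frac{q}{q} = \frac{11}{q} + 1 = 1 + \frac{11}{q}$)
$x{\left(Z \right)} = - 4 Z$
$P{\left(-174 \right)} + x{\left(p{\left(1,11 \right)} \right)} = \frac{11 - 174}{-174} - 4 \sqrt{-3 + 11} = \left(- \frac{1}{174}\right) \left(-163\right) - 4 \sqrt{8} = \frac{163}{174} - 4 \cdot 2 \sqrt{2} = \frac{163}{174} - 8 \sqrt{2}$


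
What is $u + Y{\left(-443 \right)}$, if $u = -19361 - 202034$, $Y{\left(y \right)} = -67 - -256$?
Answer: $-221206$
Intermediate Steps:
$Y{\left(y \right)} = 189$ ($Y{\left(y \right)} = -67 + 256 = 189$)
$u = -221395$ ($u = -19361 - 202034 = -221395$)
$u + Y{\left(-443 \right)} = -221395 + 189 = -221206$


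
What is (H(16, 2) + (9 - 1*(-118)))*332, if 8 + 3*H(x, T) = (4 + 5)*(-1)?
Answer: 120848/3 ≈ 40283.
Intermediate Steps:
H(x, T) = -17/3 (H(x, T) = -8/3 + ((4 + 5)*(-1))/3 = -8/3 + (9*(-1))/3 = -8/3 + (⅓)*(-9) = -8/3 - 3 = -17/3)
(H(16, 2) + (9 - 1*(-118)))*332 = (-17/3 + (9 - 1*(-118)))*332 = (-17/3 + (9 + 118))*332 = (-17/3 + 127)*332 = (364/3)*332 = 120848/3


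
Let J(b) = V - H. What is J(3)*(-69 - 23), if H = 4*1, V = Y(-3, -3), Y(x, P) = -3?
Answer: 644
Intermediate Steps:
V = -3
H = 4
J(b) = -7 (J(b) = -3 - 1*4 = -3 - 4 = -7)
J(3)*(-69 - 23) = -7*(-69 - 23) = -7*(-92) = 644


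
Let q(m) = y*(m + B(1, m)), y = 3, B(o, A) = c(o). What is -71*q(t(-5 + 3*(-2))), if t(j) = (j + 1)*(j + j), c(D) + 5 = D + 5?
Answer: -47073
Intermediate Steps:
c(D) = D (c(D) = -5 + (D + 5) = -5 + (5 + D) = D)
B(o, A) = o
t(j) = 2*j*(1 + j) (t(j) = (1 + j)*(2*j) = 2*j*(1 + j))
q(m) = 3 + 3*m (q(m) = 3*(m + 1) = 3*(1 + m) = 3 + 3*m)
-71*q(t(-5 + 3*(-2))) = -71*(3 + 3*(2*(-5 + 3*(-2))*(1 + (-5 + 3*(-2))))) = -71*(3 + 3*(2*(-5 - 6)*(1 + (-5 - 6)))) = -71*(3 + 3*(2*(-11)*(1 - 11))) = -71*(3 + 3*(2*(-11)*(-10))) = -71*(3 + 3*220) = -71*(3 + 660) = -71*663 = -47073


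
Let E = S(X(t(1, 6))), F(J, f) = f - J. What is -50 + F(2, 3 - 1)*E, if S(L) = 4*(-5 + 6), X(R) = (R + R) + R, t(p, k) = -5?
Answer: -50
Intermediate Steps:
X(R) = 3*R (X(R) = 2*R + R = 3*R)
S(L) = 4 (S(L) = 4*1 = 4)
E = 4
-50 + F(2, 3 - 1)*E = -50 + ((3 - 1) - 1*2)*4 = -50 + (2 - 2)*4 = -50 + 0*4 = -50 + 0 = -50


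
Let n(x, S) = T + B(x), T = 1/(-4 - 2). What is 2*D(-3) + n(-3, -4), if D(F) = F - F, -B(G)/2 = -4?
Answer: 47/6 ≈ 7.8333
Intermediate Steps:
B(G) = 8 (B(G) = -2*(-4) = 8)
D(F) = 0
T = -1/6 (T = 1/(-6) = -1/6 ≈ -0.16667)
n(x, S) = 47/6 (n(x, S) = -1/6 + 8 = 47/6)
2*D(-3) + n(-3, -4) = 2*0 + 47/6 = 0 + 47/6 = 47/6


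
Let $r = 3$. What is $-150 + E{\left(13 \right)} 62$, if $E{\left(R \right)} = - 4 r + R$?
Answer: $-88$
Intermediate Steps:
$E{\left(R \right)} = -12 + R$ ($E{\left(R \right)} = \left(-4\right) 3 + R = -12 + R$)
$-150 + E{\left(13 \right)} 62 = -150 + \left(-12 + 13\right) 62 = -150 + 1 \cdot 62 = -150 + 62 = -88$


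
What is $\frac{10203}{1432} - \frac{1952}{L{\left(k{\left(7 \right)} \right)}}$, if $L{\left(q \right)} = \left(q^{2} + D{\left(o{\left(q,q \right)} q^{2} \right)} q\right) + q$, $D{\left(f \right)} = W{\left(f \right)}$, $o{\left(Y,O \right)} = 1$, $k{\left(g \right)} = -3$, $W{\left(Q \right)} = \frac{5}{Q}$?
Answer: $- \frac{46107}{104} \approx -443.34$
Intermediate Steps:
$D{\left(f \right)} = \frac{5}{f}$
$L{\left(q \right)} = q + q^{2} + \frac{5}{q}$ ($L{\left(q \right)} = \left(q^{2} + \frac{5}{1 q^{2}} q\right) + q = \left(q^{2} + \frac{5}{q^{2}} q\right) + q = \left(q^{2} + \frac{5}{q}\right) + q = q + q^{2} + \frac{5}{q}$)
$\frac{10203}{1432} - \frac{1952}{L{\left(k{\left(7 \right)} \right)}} = \frac{10203}{1432} - \frac{1952}{-3 + \left(-3\right)^{2} + \frac{5}{-3}} = 10203 \cdot \frac{1}{1432} - \frac{1952}{-3 + 9 + 5 \left(- \frac{1}{3}\right)} = \frac{57}{8} - \frac{1952}{-3 + 9 - \frac{5}{3}} = \frac{57}{8} - \frac{1952}{\frac{13}{3}} = \frac{57}{8} - \frac{5856}{13} = - \frac{46107}{104}$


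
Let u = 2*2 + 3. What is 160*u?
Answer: 1120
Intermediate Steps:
u = 7 (u = 4 + 3 = 7)
160*u = 160*7 = 1120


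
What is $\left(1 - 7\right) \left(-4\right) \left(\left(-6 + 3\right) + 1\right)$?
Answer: $-48$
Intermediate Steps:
$\left(1 - 7\right) \left(-4\right) \left(\left(-6 + 3\right) + 1\right) = \left(1 - 7\right) \left(-4\right) \left(-3 + 1\right) = \left(-6\right) \left(-4\right) \left(-2\right) = 24 \left(-2\right) = -48$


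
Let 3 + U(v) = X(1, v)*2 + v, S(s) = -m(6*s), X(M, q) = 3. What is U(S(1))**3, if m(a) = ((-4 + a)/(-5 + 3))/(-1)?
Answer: 8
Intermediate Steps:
m(a) = -2 + a/2 (m(a) = ((-4 + a)/(-2))*(-1) = ((-4 + a)*(-1/2))*(-1) = (2 - a/2)*(-1) = -2 + a/2)
S(s) = 2 - 3*s (S(s) = -(-2 + (6*s)/2) = -(-2 + 3*s) = 2 - 3*s)
U(v) = 3 + v (U(v) = -3 + (3*2 + v) = -3 + (6 + v) = 3 + v)
U(S(1))**3 = (3 + (2 - 3*1))**3 = (3 + (2 - 3))**3 = (3 - 1)**3 = 2**3 = 8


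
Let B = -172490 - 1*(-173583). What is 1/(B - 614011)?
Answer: -1/612918 ≈ -1.6315e-6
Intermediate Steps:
B = 1093 (B = -172490 + 173583 = 1093)
1/(B - 614011) = 1/(1093 - 614011) = 1/(-612918) = -1/612918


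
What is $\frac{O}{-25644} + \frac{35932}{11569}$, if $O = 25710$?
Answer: $\frac{104000203}{49445906} \approx 2.1033$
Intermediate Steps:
$\frac{O}{-25644} + \frac{35932}{11569} = \frac{25710}{-25644} + \frac{35932}{11569} = 25710 \left(- \frac{1}{25644}\right) + 35932 \cdot \frac{1}{11569} = - \frac{4285}{4274} + \frac{35932}{11569} = \frac{104000203}{49445906}$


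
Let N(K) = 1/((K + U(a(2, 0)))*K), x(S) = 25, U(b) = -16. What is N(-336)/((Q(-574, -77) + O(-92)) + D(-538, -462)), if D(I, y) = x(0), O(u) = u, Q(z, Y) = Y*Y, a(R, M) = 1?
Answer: 1/693310464 ≈ 1.4424e-9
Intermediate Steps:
Q(z, Y) = Y²
D(I, y) = 25
N(K) = 1/(K*(-16 + K)) (N(K) = 1/((K - 16)*K) = 1/((-16 + K)*K) = 1/(K*(-16 + K)))
N(-336)/((Q(-574, -77) + O(-92)) + D(-538, -462)) = (1/((-336)*(-16 - 336)))/(((-77)² - 92) + 25) = (-1/336/(-352))/((5929 - 92) + 25) = (-1/336*(-1/352))/(5837 + 25) = (1/118272)/5862 = (1/118272)*(1/5862) = 1/693310464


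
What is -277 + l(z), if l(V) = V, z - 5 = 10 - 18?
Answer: -280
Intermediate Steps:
z = -3 (z = 5 + (10 - 18) = 5 - 8 = -3)
-277 + l(z) = -277 - 3 = -280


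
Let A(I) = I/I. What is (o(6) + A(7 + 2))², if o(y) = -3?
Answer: 4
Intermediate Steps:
A(I) = 1
(o(6) + A(7 + 2))² = (-3 + 1)² = (-2)² = 4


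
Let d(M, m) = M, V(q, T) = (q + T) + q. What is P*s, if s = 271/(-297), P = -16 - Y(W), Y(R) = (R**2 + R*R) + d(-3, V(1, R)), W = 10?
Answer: 19241/99 ≈ 194.35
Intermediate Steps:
V(q, T) = T + 2*q (V(q, T) = (T + q) + q = T + 2*q)
Y(R) = -3 + 2*R**2 (Y(R) = (R**2 + R*R) - 3 = (R**2 + R**2) - 3 = 2*R**2 - 3 = -3 + 2*R**2)
P = -213 (P = -16 - (-3 + 2*10**2) = -16 - (-3 + 2*100) = -16 - (-3 + 200) = -16 - 1*197 = -16 - 197 = -213)
s = -271/297 (s = 271*(-1/297) = -271/297 ≈ -0.91246)
P*s = -213*(-271/297) = 19241/99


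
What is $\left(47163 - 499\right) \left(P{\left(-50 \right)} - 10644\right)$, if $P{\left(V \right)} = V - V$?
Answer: $-496691616$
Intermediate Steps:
$P{\left(V \right)} = 0$
$\left(47163 - 499\right) \left(P{\left(-50 \right)} - 10644\right) = \left(47163 - 499\right) \left(0 - 10644\right) = 46664 \left(-10644\right) = -496691616$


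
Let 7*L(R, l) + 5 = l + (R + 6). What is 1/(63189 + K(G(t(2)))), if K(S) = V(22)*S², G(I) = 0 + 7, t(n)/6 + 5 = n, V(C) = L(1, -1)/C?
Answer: 22/1390165 ≈ 1.5825e-5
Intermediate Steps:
L(R, l) = ⅐ + R/7 + l/7 (L(R, l) = -5/7 + (l + (R + 6))/7 = -5/7 + (l + (6 + R))/7 = -5/7 + (6 + R + l)/7 = -5/7 + (6/7 + R/7 + l/7) = ⅐ + R/7 + l/7)
V(C) = 1/(7*C) (V(C) = (⅐ + (⅐)*1 + (⅐)*(-1))/C = (⅐ + ⅐ - ⅐)/C = 1/(7*C))
t(n) = -30 + 6*n
G(I) = 7
K(S) = S²/154 (K(S) = ((⅐)/22)*S² = ((⅐)*(1/22))*S² = S²/154)
1/(63189 + K(G(t(2)))) = 1/(63189 + (1/154)*7²) = 1/(63189 + (1/154)*49) = 1/(63189 + 7/22) = 1/(1390165/22) = 22/1390165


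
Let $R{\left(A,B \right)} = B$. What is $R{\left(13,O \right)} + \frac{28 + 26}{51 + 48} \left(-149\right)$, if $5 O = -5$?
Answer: $- \frac{905}{11} \approx -82.273$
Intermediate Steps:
$O = -1$ ($O = \frac{1}{5} \left(-5\right) = -1$)
$R{\left(13,O \right)} + \frac{28 + 26}{51 + 48} \left(-149\right) = -1 + \frac{28 + 26}{51 + 48} \left(-149\right) = -1 + \frac{54}{99} \left(-149\right) = -1 + 54 \cdot \frac{1}{99} \left(-149\right) = -1 + \frac{6}{11} \left(-149\right) = -1 - \frac{894}{11} = - \frac{905}{11}$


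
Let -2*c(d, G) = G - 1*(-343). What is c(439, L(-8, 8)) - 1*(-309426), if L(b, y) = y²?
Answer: 618445/2 ≈ 3.0922e+5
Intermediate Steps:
c(d, G) = -343/2 - G/2 (c(d, G) = -(G - 1*(-343))/2 = -(G + 343)/2 = -(343 + G)/2 = -343/2 - G/2)
c(439, L(-8, 8)) - 1*(-309426) = (-343/2 - ½*8²) - 1*(-309426) = (-343/2 - ½*64) + 309426 = (-343/2 - 32) + 309426 = -407/2 + 309426 = 618445/2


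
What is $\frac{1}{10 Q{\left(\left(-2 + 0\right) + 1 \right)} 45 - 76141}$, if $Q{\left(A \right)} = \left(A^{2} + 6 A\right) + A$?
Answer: $- \frac{1}{78841} \approx -1.2684 \cdot 10^{-5}$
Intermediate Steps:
$Q{\left(A \right)} = A^{2} + 7 A$
$\frac{1}{10 Q{\left(\left(-2 + 0\right) + 1 \right)} 45 - 76141} = \frac{1}{10 \left(\left(-2 + 0\right) + 1\right) \left(7 + \left(\left(-2 + 0\right) + 1\right)\right) 45 - 76141} = \frac{1}{10 \left(-2 + 1\right) \left(7 + \left(-2 + 1\right)\right) 45 - 76141} = \frac{1}{10 \left(- (7 - 1)\right) 45 - 76141} = \frac{1}{10 \left(\left(-1\right) 6\right) 45 - 76141} = \frac{1}{10 \left(-6\right) 45 - 76141} = \frac{1}{\left(-60\right) 45 - 76141} = \frac{1}{-2700 - 76141} = \frac{1}{-78841} = - \frac{1}{78841}$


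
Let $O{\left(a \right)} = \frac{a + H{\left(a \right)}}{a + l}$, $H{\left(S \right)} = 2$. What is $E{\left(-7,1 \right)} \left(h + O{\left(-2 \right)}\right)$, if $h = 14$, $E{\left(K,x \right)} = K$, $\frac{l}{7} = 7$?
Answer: $-98$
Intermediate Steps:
$l = 49$ ($l = 7 \cdot 7 = 49$)
$O{\left(a \right)} = \frac{2 + a}{49 + a}$ ($O{\left(a \right)} = \frac{a + 2}{a + 49} = \frac{2 + a}{49 + a}$)
$E{\left(-7,1 \right)} \left(h + O{\left(-2 \right)}\right) = - 7 \left(14 + \frac{2 - 2}{49 - 2}\right) = - 7 \left(14 + \frac{1}{47} \cdot 0\right) = - 7 \left(14 + 0\right) = \left(-7\right) 14 = -98$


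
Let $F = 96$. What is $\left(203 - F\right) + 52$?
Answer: $159$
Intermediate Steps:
$\left(203 - F\right) + 52 = \left(203 - 96\right) + 52 = 107 + 52 = 159$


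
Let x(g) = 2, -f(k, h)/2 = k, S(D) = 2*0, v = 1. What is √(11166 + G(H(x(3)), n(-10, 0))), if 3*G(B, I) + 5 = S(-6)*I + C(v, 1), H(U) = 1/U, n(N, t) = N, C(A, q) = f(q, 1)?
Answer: √100473/3 ≈ 105.66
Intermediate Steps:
S(D) = 0
f(k, h) = -2*k
C(A, q) = -2*q
G(B, I) = -7/3 (G(B, I) = -5/3 + (0*I - 2*1)/3 = -5/3 + (0 - 2)/3 = -5/3 + (⅓)*(-2) = -5/3 - ⅔ = -7/3)
√(11166 + G(H(x(3)), n(-10, 0))) = √(11166 - 7/3) = √(33491/3) = √100473/3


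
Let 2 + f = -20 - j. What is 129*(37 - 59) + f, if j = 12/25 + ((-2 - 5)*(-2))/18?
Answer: -643783/225 ≈ -2861.3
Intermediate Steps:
j = 283/225 (j = 12*(1/25) - 7*(-2)*(1/18) = 12/25 + 14*(1/18) = 12/25 + 7/9 = 283/225 ≈ 1.2578)
f = -5233/225 (f = -2 + (-20 - 1*283/225) = -2 + (-20 - 283/225) = -2 - 4783/225 = -5233/225 ≈ -23.258)
129*(37 - 59) + f = 129*(37 - 59) - 5233/225 = 129*(-22) - 5233/225 = -2838 - 5233/225 = -643783/225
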